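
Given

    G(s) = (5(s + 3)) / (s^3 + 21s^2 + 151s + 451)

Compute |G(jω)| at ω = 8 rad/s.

|G(j8)| ≈ 0.03773

Substitute s = j8: numerator = 15 + j40, denominator = -893 + j696.
|G(j8)| = |15 + j40| / |-893 + j696| = 42.720 / 1132.2 ≈ 0.03773.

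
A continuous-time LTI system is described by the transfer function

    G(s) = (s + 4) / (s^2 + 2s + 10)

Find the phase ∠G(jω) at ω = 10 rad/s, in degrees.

At s = j10: numerator = 4 + j10, denominator = -90 + j20.
∠G = ∠num − ∠den = 68.199° − (167.47°) = -99.27°.

∠G(j10) ≈ -99.27°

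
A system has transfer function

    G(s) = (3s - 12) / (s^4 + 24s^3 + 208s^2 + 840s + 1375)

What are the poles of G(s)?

s = -4 + 3j, -4 - 3j, -5, -11

The poles are the roots of the denominator s^4 + 24s^3 + 208s^2 + 840s + 1375 = 0.
Trying s = -5: the polynomial evaluates to 0, so (s + 5) is a factor.
Dividing out leaves s^3 + 19s^2 + 113s + 275 = 0.
This factors further as (s^2 + 8s + 25)(s + 11) = 0.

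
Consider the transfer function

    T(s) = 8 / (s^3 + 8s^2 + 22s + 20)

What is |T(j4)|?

|T(j4)| ≈ 0.07231

Substitute s = j4: numerator = 8, denominator = -108 + j24.
|T(j4)| = |8| / |-108 + j24| = 8 / 110.63 ≈ 0.07231.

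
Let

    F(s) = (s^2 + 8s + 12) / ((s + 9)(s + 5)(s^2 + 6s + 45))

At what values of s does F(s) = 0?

s = -6, -2

Set the numerator to zero: s^2 + 8s + 12 = 0.
Factoring: (s + 6)(s + 2) = 0.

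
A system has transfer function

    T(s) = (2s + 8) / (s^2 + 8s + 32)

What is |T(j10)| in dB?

|T(j10)|_dB ≈ -13.8 dB

Substitute s = j10: numerator = 8 + j20, denominator = -68 + j80.
|T(j10)| = |8 + j20| / |-68 + j80| = 21.541 / 105.00 ≈ 0.2052.
In decibels: 20·log₁₀(0.2052) ≈ -13.8 dB.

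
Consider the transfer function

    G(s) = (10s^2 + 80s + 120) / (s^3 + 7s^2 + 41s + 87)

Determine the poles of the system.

s = -3, -2 + 5j, -2 - 5j

The poles are the roots of the denominator s^3 + 7s^2 + 41s + 87 = 0.
Trying s = -3: the polynomial evaluates to 0, so (s + 3) is a factor.
Dividing out leaves s^2 + 4s + 29 = 0.
The quadratic formula then gives s = -2 ± 5j.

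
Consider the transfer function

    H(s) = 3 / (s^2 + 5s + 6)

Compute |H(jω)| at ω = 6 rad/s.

Substitute s = j6: numerator = 3, denominator = -30 + j30.
|H(j6)| = |3| / |-30 + j30| = 3 / 42.426 ≈ 0.07071.

|H(j6)| ≈ 0.07071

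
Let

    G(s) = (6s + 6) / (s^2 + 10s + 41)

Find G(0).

G(0) = 6/41 ≈ 0.1463

Set s = 0: G(0) = (6) / (41) = 6/41.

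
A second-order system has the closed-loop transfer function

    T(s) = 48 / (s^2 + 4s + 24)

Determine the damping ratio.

Compare the denominator to the standard form s^2 + 2ζωₙs + ωₙ².
ωₙ² = 24, so ωₙ = √24 ≈ 4.899 rad/s.
2ζωₙ = 4, so ζ = 4/(2·√24) ≈ 0.4082.
With ζ = 0.4082 the response is underdamped.

ζ ≈ 0.4082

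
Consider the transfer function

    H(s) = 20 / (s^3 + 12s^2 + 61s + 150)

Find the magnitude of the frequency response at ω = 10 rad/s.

Substitute s = j10: numerator = 20, denominator = -1050 - j390.
|H(j10)| = |20| / |-1050 - j390| = 20 / 1120.1 ≈ 0.01786.

|H(j10)| ≈ 0.01786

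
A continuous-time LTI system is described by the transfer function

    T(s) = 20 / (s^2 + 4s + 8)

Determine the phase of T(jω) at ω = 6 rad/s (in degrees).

At s = j6: numerator = 20, denominator = -28 + j24.
∠T = ∠num − ∠den = 0° − (139.40°) = -139.4°.

∠T(j6) ≈ -139.4°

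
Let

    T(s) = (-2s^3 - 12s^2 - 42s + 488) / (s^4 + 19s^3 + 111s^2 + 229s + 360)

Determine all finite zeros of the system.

Set the numerator to zero: -2s^3 - 12s^2 - 42s + 488 = 0, i.e. -2·(s^3 + 6s^2 + 21s - 244) = 0.
Factoring: (s^2 + 10s + 61)(s - 4) = 0.

s = -5 ± 6j, 4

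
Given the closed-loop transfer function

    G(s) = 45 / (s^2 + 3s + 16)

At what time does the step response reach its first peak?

t_p ≈ 0.8472 s

Comparing s^2 + 3s + 16 to s^2 + 2ζωₙs + ωₙ²: ωₙ = 4 rad/s and ζ = 3/(2·4) = 0.375.
ζωₙ = 3/2 = 1.5, so ω_d = ωₙ√(1−ζ²) = √(ωₙ² − (ζωₙ)²) = √(16 − 1.5²) = √13.75 ≈ 3.708 rad/s.
t_p = π/ω_d = π/3.708 ≈ 0.8472 s.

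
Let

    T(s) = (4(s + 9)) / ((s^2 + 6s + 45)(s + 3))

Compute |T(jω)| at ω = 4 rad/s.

Substitute s = j4: numerator = 36 + j16, denominator = -9 + j188.
|T(j4)| = |36 + j16| / |-9 + j188| = 39.395 / 188.22 ≈ 0.2093.

|T(j4)| ≈ 0.2093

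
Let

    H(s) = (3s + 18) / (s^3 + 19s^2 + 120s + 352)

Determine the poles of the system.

s = -4 + 4j, -4 - 4j, -11

The poles are the roots of the denominator s^3 + 19s^2 + 120s + 352 = 0.
Trying s = -11: the polynomial evaluates to 0, so (s + 11) is a factor.
Dividing out leaves s^2 + 8s + 32 = 0.
The quadratic formula then gives s = -4 ± 4j.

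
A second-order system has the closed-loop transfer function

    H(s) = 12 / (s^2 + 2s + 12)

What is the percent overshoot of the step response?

Comparing s^2 + 2s + 12 to s^2 + 2ζωₙs + ωₙ²: ωₙ = √12 ≈ 3.464 rad/s and ζ = 2/(2·√12) ≈ 0.2887.
%OS = 100·exp(−πζ/√(1−ζ²)) = 100·exp(−π·0.2887/√(1−0.2887²)) ≈ 38.8%.

%OS ≈ 38.8%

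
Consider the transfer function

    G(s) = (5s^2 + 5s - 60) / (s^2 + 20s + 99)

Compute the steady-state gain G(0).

Set s = 0: G(0) = (-60) / (99) = -20/33.

G(0) = -20/33 ≈ -0.6061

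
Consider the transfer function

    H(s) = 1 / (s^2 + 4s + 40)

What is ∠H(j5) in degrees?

At s = j5: numerator = 1, denominator = 15 + j20.
∠H = ∠num − ∠den = 0° − (53.130°) = -53.13°.

∠H(j5) ≈ -53.13°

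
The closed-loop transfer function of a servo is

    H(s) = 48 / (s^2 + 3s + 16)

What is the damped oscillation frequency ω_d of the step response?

Comparing s^2 + 3s + 16 to s^2 + 2ζωₙs + ωₙ²: ωₙ = 4 rad/s and ζ = 3/(2·4) = 0.375.
ζωₙ = 3/2 = 1.5, so ω_d = ωₙ√(1−ζ²) = √(ωₙ² − (ζωₙ)²) = √(16 − 1.5²) = √13.75 ≈ 3.708 rad/s.

ω_d ≈ 3.708 rad/s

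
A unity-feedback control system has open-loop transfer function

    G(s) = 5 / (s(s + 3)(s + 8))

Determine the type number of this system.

The denominator has 1 factor of s at the origin (free integrator), so this is a Type 1 system.

Type 1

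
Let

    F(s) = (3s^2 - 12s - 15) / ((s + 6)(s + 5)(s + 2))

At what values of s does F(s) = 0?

s = 5, -1

Set the numerator to zero: 3s^2 - 12s - 15 = 0, i.e. 3·(s^2 - 4s - 5) = 0.
Factoring: (s - 5)(s + 1) = 0.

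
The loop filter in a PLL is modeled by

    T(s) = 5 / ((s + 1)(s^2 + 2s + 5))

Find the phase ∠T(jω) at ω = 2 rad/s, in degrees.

∠T(j2) ≈ -139.4°

At s = j2: numerator = 5, denominator = -7 + j6.
∠T = ∠num − ∠den = 0° − (139.40°) = -139.4°.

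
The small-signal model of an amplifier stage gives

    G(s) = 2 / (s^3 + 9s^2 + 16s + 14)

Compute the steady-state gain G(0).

Set s = 0: G(0) = (2) / (14) = 1/7.

G(0) = 1/7 ≈ 0.1429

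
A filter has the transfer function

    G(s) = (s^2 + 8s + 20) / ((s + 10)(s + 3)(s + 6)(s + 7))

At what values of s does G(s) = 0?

Set the numerator to zero: s^2 + 8s + 20 = 0.
Factoring: (s^2 + 8s + 20) = 0.

s = -4 ± 2j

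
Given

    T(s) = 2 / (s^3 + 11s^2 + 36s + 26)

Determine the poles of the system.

s = -5 + j, -5 - j, -1

The poles are the roots of the denominator s^3 + 11s^2 + 36s + 26 = 0.
Trying s = -1: the polynomial evaluates to 0, so (s + 1) is a factor.
Dividing out leaves s^2 + 10s + 26 = 0.
The quadratic formula then gives s = -5 ± 1j.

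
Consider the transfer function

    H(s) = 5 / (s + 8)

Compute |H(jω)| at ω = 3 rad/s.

Substitute s = j3: numerator = 5, denominator = 8 + j3.
|H(j3)| = |5| / |8 + j3| = 5 / 8.5440 ≈ 0.5852.

|H(j3)| ≈ 0.5852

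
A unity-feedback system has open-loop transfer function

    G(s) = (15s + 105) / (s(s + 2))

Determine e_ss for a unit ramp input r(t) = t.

G(s) has one pole at the origin.
This is a Type 1 system. Kv = lim_{s→0} s·G(s) = 105/2.
e_ss = 1/Kv = 1/(105/2) = 2/105 ≈ 0.01905.

e_ss = 0.01905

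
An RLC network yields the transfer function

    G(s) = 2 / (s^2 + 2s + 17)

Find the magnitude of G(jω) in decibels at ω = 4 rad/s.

|G(j4)|_dB ≈ -12.1 dB

Substitute s = j4: numerator = 2, denominator = 1 + j8.
|G(j4)| = |2| / |1 + j8| = 2 / 8.0623 ≈ 0.2481.
In decibels: 20·log₁₀(0.2481) ≈ -12.1 dB.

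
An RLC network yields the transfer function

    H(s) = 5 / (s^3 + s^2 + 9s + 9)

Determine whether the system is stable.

The denominator s^3 + s^2 + 9s + 9 factors as (s^2 + 9)(s + 1), giving poles at s = ±3j, -1.
Since the simple pole(s) at s = 3j, -3j lie on the jω-axis with none in the right half-plane, the system is marginally stable.

marginally stable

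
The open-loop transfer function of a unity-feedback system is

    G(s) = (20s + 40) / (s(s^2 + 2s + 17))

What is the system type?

The denominator has 1 factor of s at the origin (free integrator), so this is a Type 1 system.

Type 1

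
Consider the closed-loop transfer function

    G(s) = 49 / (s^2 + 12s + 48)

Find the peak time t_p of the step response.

t_p ≈ 0.9069 s

Comparing s^2 + 12s + 48 to s^2 + 2ζωₙs + ωₙ²: ωₙ = √48 ≈ 6.928 rad/s and ζ = 12/(2·√48) ≈ 0.8660.
ζωₙ = 12/2 = 6, so ω_d = ωₙ√(1−ζ²) = √(ωₙ² − (ζωₙ)²) = √(48 − 6²) = √12 ≈ 3.464 rad/s.
t_p = π/ω_d = π/3.464 ≈ 0.9069 s.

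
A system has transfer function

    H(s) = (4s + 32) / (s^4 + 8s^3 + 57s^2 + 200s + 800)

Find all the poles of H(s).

The poles are the roots of the denominator s^4 + 8s^3 + 57s^2 + 200s + 800 = 0.
No real roots exist; factor into two real quadratics: (s^2 + 25)(s^2 + 8s + 32) = 0.
Each quadratic gives a conjugate pair via the quadratic formula.

s = 5j, -5j, -4 + 4j, -4 - 4j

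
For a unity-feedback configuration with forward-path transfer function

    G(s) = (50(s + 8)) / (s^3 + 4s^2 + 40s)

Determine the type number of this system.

The denominator has 1 factor of s at the origin (free integrator), so this is a Type 1 system.

Type 1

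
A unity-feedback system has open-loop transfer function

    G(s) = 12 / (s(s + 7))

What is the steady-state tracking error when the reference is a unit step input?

G(s) has one pole at the origin.
This is a Type 1 system; for a step input the steady-state error is zero.

e_ss = 0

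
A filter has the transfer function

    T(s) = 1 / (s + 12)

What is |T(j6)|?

|T(j6)| ≈ 0.07454

Substitute s = j6: numerator = 1, denominator = 12 + j6.
|T(j6)| = |1| / |12 + j6| = 1 / 13.416 ≈ 0.07454.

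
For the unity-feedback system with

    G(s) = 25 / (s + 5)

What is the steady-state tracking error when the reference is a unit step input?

G(s) has no poles at the origin.
This is a Type 0 system. Kp = lim_{s→0} G(s) = 25/5 = 5.
e_ss = 1/(1 + Kp) = 1/(1 + 5) = 1/6 ≈ 0.1667.

e_ss = 0.1667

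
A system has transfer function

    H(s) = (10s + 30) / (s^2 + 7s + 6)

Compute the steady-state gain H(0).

Set s = 0: H(0) = (30) / (6) = 5.

H(0) = 5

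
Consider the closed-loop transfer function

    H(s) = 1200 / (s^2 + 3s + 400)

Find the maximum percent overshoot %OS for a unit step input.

Comparing s^2 + 3s + 400 to s^2 + 2ζωₙs + ωₙ²: ωₙ = 20 rad/s and ζ = 3/(2·20) = 0.075.
%OS = 100·exp(−πζ/√(1−ζ²)) = 100·exp(−π·0.075/√(1−0.075²)) ≈ 79.0%.

%OS ≈ 79.0%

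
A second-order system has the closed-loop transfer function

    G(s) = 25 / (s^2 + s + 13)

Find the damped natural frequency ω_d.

ω_d ≈ 3.571 rad/s

Comparing s^2 + s + 13 to s^2 + 2ζωₙs + ωₙ²: ωₙ = √13 ≈ 3.606 rad/s and ζ = 1/(2·√13) ≈ 0.1387.
ζωₙ = 1/2 = 0.5, so ω_d = ωₙ√(1−ζ²) = √(ωₙ² − (ζωₙ)²) = √(13 − 0.5²) = √12.75 ≈ 3.571 rad/s.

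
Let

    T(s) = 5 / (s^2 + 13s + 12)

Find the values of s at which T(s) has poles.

s = -12, -1

The poles are the roots of the denominator s^2 + 13s + 12 = 0.
Factoring: (s + 12)(s + 1) = 0, so s = -12 and s = -1.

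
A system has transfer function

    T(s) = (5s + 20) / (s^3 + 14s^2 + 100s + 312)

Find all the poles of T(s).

s = -4 + 6j, -4 - 6j, -6

The poles are the roots of the denominator s^3 + 14s^2 + 100s + 312 = 0.
Trying s = -6: the polynomial evaluates to 0, so (s + 6) is a factor.
Dividing out leaves s^2 + 8s + 52 = 0.
The quadratic formula then gives s = -4 ± 6j.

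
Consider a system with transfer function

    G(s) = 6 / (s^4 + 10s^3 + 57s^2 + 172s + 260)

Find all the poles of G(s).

The poles are the roots of the denominator s^4 + 10s^3 + 57s^2 + 172s + 260 = 0.
No real roots exist; factor into two real quadratics: (s^2 + 6s + 13)(s^2 + 4s + 20) = 0.
Each quadratic gives a conjugate pair via the quadratic formula.

s = -3 ± 2j, -2 ± 4j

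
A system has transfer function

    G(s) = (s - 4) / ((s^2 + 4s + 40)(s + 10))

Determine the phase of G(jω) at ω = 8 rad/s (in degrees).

∠G(j8) ≈ -48.96°

At s = j8: numerator = -4 + j8, denominator = -496 + j128.
∠G = ∠num − ∠den = 116.57° − (165.53°) = -48.96°.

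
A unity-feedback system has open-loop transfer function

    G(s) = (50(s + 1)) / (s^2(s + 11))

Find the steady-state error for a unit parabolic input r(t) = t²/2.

G(s) has 2 poles at the origin.
This is a Type 2 system. Ka = lim_{s→0} s^2·G(s) = 50/11.
e_ss = 1/Ka = 1/(50/11) = 11/50 ≈ 0.2200.

e_ss = 0.2200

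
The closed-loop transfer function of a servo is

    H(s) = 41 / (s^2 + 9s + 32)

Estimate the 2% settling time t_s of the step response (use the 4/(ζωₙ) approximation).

Comparing s^2 + 9s + 32 to s^2 + 2ζωₙs + ωₙ²: ωₙ = √32 ≈ 5.657 rad/s and ζ = 9/(2·√32) ≈ 0.7955.
ζωₙ = 9/2 = 4.5, so t_s ≈ 4/(ζωₙ) = 4/4.5 ≈ 0.8889 s.

t_s ≈ 0.8889 s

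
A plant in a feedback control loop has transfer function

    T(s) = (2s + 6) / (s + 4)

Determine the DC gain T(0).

T(0) = 3/2 ≈ 1.500

Set s = 0: T(0) = (6) / (4) = 3/2.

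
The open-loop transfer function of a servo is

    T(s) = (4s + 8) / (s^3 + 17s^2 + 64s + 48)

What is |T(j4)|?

Substitute s = j4: numerator = 8 + j16, denominator = -224 + j192.
|T(j4)| = |8 + j16| / |-224 + j192| = 17.889 / 295.03 ≈ 0.06063.

|T(j4)| ≈ 0.06063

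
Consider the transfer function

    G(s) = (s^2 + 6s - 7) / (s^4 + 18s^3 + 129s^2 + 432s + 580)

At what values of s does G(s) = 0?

s = 1, -7

Set the numerator to zero: s^2 + 6s - 7 = 0.
Factoring: (s - 1)(s + 7) = 0.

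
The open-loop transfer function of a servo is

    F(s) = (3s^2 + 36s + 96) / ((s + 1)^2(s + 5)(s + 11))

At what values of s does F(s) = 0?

Set the numerator to zero: 3s^2 + 36s + 96 = 0, i.e. 3·(s^2 + 12s + 32) = 0.
Factoring: (s + 4)(s + 8) = 0.

s = -4, -8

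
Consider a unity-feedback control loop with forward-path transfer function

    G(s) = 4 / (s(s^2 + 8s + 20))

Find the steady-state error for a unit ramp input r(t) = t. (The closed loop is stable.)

e_ss = 5

G(s) has one pole at the origin.
This is a Type 1 system. Kv = lim_{s→0} s·G(s) = 4/20 = 1/5.
e_ss = 1/Kv = 1/(1/5) = 5.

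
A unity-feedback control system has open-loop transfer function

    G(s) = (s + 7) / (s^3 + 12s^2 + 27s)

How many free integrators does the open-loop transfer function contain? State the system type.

Type 1

Factor s from the denominator: s^3 + 12s^2 + 27s = s·(s^2 + 12s + 27).
There is 1 pole at the origin, so the system is Type 1.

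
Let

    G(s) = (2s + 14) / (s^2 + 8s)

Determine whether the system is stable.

marginally stable

The denominator s^2 + 8s factors as s(s + 8), giving poles at s = 0, -8.
Since the simple pole(s) at s = 0 lie on the jω-axis with none in the right half-plane, the system is marginally stable.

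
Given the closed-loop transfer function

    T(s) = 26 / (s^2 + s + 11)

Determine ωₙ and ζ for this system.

Compare the denominator to the standard form s^2 + 2ζωₙs + ωₙ².
ωₙ² = 11, so ωₙ = √11 ≈ 3.317 rad/s.
2ζωₙ = 1, so ζ = 1/(2·√11) ≈ 0.1508.

ωₙ ≈ 3.317 rad/s, ζ ≈ 0.1508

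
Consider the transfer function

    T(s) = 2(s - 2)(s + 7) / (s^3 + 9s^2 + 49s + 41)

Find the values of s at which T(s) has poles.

s = -1, -4 + 5j, -4 - 5j

The poles are the roots of the denominator s^3 + 9s^2 + 49s + 41 = 0.
Trying s = -1: the polynomial evaluates to 0, so (s + 1) is a factor.
Dividing out leaves s^2 + 8s + 41 = 0.
The quadratic formula then gives s = -4 ± 5j.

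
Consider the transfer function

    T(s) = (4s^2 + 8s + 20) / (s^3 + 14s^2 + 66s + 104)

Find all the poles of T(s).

The poles are the roots of the denominator s^3 + 14s^2 + 66s + 104 = 0.
Trying s = -4: the polynomial evaluates to 0, so (s + 4) is a factor.
Dividing out leaves s^2 + 10s + 26 = 0.
The quadratic formula then gives s = -5 ± 1j.

s = -5 ± j, -4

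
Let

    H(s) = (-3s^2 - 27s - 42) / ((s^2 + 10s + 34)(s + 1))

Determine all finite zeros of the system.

s = -2, -7

Set the numerator to zero: -3s^2 - 27s - 42 = 0, i.e. -3·(s^2 + 9s + 14) = 0.
Factoring: (s + 2)(s + 7) = 0.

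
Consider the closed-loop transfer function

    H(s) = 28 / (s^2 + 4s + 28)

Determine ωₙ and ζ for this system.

ωₙ ≈ 5.292 rad/s, ζ ≈ 0.3780

Compare the denominator to the standard form s^2 + 2ζωₙs + ωₙ².
ωₙ² = 28, so ωₙ = √28 ≈ 5.292 rad/s.
2ζωₙ = 4, so ζ = 4/(2·√28) ≈ 0.3780.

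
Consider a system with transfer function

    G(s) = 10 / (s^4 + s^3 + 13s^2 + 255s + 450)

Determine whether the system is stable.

unstable

The denominator s^4 + s^3 + 13s^2 + 255s + 450 factors as (s^2 - 6s + 45)(s + 2)(s + 5), giving poles at s = 3 ± 6j, -2, -5.
Since the pole(s) at s = 3 + 6j, 3 - 6j lie in the right half-plane, the system is unstable.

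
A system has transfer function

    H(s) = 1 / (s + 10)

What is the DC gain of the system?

H(0) = 1/10 ≈ 0.1000

At s = 0 each factor (s + a) contributes a and each (s^2 + bs + c) contributes c.
H(0) = 1·1 / ((10)) = 1/10 = 1/10.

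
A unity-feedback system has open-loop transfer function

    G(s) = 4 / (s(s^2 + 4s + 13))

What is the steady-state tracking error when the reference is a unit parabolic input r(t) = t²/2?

e_ss = ∞

G(s) has one pole at the origin.
This is a Type 1 system; Ka = lim_{s→0} s^2·G(s) = 0, so the steady-state error for a parabola input is infinite.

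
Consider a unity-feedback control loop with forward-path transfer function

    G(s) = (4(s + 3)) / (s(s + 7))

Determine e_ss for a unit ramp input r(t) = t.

G(s) has one pole at the origin.
This is a Type 1 system. Kv = lim_{s→0} s·G(s) = 12/7.
e_ss = 1/Kv = 1/(12/7) = 7/12 ≈ 0.5833.

e_ss = 0.5833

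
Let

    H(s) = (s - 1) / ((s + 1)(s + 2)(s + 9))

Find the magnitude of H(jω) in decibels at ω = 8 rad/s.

|H(j8)|_dB ≈ -39.9 dB

Substitute s = j8: numerator = -1 + j8, denominator = -750 - j280.
|H(j8)| = |-1 + j8| / |-750 - j280| = 8.0623 / 800.56 ≈ 0.01007.
In decibels: 20·log₁₀(0.01007) ≈ -39.9 dB.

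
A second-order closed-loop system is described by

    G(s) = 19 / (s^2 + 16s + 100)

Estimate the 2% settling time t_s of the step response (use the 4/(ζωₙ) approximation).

t_s ≈ 0.5000 s

Comparing s^2 + 16s + 100 to s^2 + 2ζωₙs + ωₙ²: ωₙ = 10 rad/s and ζ = 16/(2·10) = 0.8.
ζωₙ = 16/2 = 8, so t_s ≈ 4/(ζωₙ) = 4/8 = 0.5000 s.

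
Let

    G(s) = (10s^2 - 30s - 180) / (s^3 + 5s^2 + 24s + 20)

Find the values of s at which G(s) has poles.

The poles are the roots of the denominator s^3 + 5s^2 + 24s + 20 = 0.
Trying s = -1: the polynomial evaluates to 0, so (s + 1) is a factor.
Dividing out leaves s^2 + 4s + 20 = 0.
The quadratic formula then gives s = -2 ± 4j.

s = -2 + 4j, -2 - 4j, -1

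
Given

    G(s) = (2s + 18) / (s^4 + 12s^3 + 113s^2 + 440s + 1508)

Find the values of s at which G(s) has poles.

s = -2 ± 5j, -4 ± 6j

The poles are the roots of the denominator s^4 + 12s^3 + 113s^2 + 440s + 1508 = 0.
No real roots exist; factor into two real quadratics: (s^2 + 4s + 29)(s^2 + 8s + 52) = 0.
Each quadratic gives a conjugate pair via the quadratic formula.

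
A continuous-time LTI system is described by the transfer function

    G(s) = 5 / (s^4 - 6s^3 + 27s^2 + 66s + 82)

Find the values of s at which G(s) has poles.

The poles are the roots of the denominator s^4 - 6s^3 + 27s^2 + 66s + 82 = 0.
No real roots exist; factor into two real quadratics: (s^2 - 8s + 41)(s^2 + 2s + 2) = 0.
Each quadratic gives a conjugate pair via the quadratic formula.

s = 4 ± 5j, -1 ± j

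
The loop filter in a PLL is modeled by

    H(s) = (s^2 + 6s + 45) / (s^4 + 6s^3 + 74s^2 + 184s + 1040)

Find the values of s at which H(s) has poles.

The poles are the roots of the denominator s^4 + 6s^3 + 74s^2 + 184s + 1040 = 0.
No real roots exist; factor into two real quadratics: (s^2 + 4s + 40)(s^2 + 2s + 26) = 0.
Each quadratic gives a conjugate pair via the quadratic formula.

s = -2 + 6j, -2 - 6j, -1 + 5j, -1 - 5j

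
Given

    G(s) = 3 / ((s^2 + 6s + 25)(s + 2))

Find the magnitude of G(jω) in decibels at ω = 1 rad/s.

|G(j1)|_dB ≈ -25.3 dB

Substitute s = j1: numerator = 3, denominator = 42 + j36.
|G(j1)| = |3| / |42 + j36| = 3 / 55.317 ≈ 0.05423.
In decibels: 20·log₁₀(0.05423) ≈ -25.3 dB.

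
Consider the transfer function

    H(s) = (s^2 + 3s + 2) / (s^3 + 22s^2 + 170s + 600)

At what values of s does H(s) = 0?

Set the numerator to zero: s^2 + 3s + 2 = 0.
Factoring: (s + 1)(s + 2) = 0.

s = -1, -2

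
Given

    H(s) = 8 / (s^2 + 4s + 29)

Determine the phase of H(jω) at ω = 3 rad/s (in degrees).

At s = j3: numerator = 8, denominator = 20 + j12.
∠H = ∠num − ∠den = 0° − (30.964°) = -30.96°.

∠H(j3) ≈ -30.96°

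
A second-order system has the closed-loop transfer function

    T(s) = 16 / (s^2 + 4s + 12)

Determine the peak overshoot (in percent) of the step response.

%OS ≈ 10.8%

Comparing s^2 + 4s + 12 to s^2 + 2ζωₙs + ωₙ²: ωₙ = √12 ≈ 3.464 rad/s and ζ = 4/(2·√12) ≈ 0.5774.
%OS = 100·exp(−πζ/√(1−ζ²)) = 100·exp(−π·0.5774/√(1−0.5774²)) ≈ 10.8%.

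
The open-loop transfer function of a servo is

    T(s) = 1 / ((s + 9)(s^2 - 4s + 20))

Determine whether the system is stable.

The poles can be read from the denominator factors: s = -9, 2 + 4j, 2 - 4j.
Since the pole(s) at s = 2 ± 4j lie in the right half-plane, the system is unstable.

unstable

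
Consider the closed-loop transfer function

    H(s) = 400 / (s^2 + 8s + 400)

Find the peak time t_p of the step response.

Comparing s^2 + 8s + 400 to s^2 + 2ζωₙs + ωₙ²: ωₙ = 20 rad/s and ζ = 8/(2·20) = 0.2.
ζωₙ = 8/2 = 4, so ω_d = ωₙ√(1−ζ²) = √(ωₙ² − (ζωₙ)²) = √(400 − 4²) = √384 ≈ 19.60 rad/s.
t_p = π/ω_d = π/19.60 ≈ 0.1603 s.

t_p ≈ 0.1603 s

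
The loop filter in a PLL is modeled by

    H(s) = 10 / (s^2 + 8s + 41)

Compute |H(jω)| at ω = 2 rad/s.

Substitute s = j2: numerator = 10, denominator = 37 + j16.
|H(j2)| = |10| / |37 + j16| = 10 / 40.311 ≈ 0.2481.

|H(j2)| ≈ 0.2481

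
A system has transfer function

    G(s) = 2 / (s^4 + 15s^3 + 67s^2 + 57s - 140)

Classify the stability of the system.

unstable

The denominator s^4 + 15s^3 + 67s^2 + 57s - 140 factors as (s + 7)(s + 4)(s + 5)(s - 1), giving poles at s = -7, -4, -5, 1.
Since the pole(s) at s = 1 lie in the right half-plane, the system is unstable.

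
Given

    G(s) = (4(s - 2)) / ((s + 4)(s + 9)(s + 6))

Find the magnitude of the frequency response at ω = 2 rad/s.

Substitute s = j2: numerator = -8 + j8, denominator = 140 + j220.
|G(j2)| = |-8 + j8| / |140 + j220| = 11.314 / 260.77 ≈ 0.04339.

|G(j2)| ≈ 0.04339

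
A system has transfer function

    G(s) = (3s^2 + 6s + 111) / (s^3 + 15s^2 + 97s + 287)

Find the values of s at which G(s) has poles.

s = -4 ± 5j, -7

The poles are the roots of the denominator s^3 + 15s^2 + 97s + 287 = 0.
Trying s = -7: the polynomial evaluates to 0, so (s + 7) is a factor.
Dividing out leaves s^2 + 8s + 41 = 0.
The quadratic formula then gives s = -4 ± 5j.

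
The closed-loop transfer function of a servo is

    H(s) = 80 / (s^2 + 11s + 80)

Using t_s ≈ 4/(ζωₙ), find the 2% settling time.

t_s ≈ 0.7273 s

Comparing s^2 + 11s + 80 to s^2 + 2ζωₙs + ωₙ²: ωₙ = √80 ≈ 8.944 rad/s and ζ = 11/(2·√80) ≈ 0.6149.
ζωₙ = 11/2 = 5.5, so t_s ≈ 4/(ζωₙ) = 4/5.5 ≈ 0.7273 s.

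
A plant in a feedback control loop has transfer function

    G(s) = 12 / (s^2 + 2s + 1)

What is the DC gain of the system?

G(0) = 12

Set s = 0: G(0) = (12) / (1) = 12.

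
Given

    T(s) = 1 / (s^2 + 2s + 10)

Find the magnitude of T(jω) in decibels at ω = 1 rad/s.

Substitute s = j1: numerator = 1, denominator = 9 + j2.
|T(j1)| = |1| / |9 + j2| = 1 / 9.2195 ≈ 0.1085.
In decibels: 20·log₁₀(0.1085) ≈ -19.3 dB.

|T(j1)|_dB ≈ -19.3 dB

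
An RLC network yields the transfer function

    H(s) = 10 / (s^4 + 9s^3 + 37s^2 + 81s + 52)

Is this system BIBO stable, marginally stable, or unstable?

stable

The denominator s^4 + 9s^3 + 37s^2 + 81s + 52 factors as (s + 1)(s^2 + 4s + 13)(s + 4), giving poles at s = -1, -2 + 3j, -2 - 3j, -4.
Since all poles lie strictly in the left half-plane, the system is stable.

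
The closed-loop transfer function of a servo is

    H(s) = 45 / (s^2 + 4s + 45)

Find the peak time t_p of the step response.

t_p ≈ 0.4906 s

Comparing s^2 + 4s + 45 to s^2 + 2ζωₙs + ωₙ²: ωₙ = √45 ≈ 6.708 rad/s and ζ = 4/(2·√45) ≈ 0.2981.
ζωₙ = 4/2 = 2, so ω_d = ωₙ√(1−ζ²) = √(ωₙ² − (ζωₙ)²) = √(45 − 2²) = √41 ≈ 6.403 rad/s.
t_p = π/ω_d = π/6.403 ≈ 0.4906 s.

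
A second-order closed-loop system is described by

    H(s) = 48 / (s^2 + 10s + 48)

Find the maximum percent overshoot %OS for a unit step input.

%OS ≈ 3.78%

Comparing s^2 + 10s + 48 to s^2 + 2ζωₙs + ωₙ²: ωₙ = √48 ≈ 6.928 rad/s and ζ = 10/(2·√48) ≈ 0.7217.
%OS = 100·exp(−πζ/√(1−ζ²)) = 100·exp(−π·0.7217/√(1−0.7217²)) ≈ 3.78%.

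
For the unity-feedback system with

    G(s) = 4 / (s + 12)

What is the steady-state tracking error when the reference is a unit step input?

G(s) has no poles at the origin.
This is a Type 0 system. Kp = lim_{s→0} G(s) = 4/12 = 1/3.
e_ss = 1/(1 + Kp) = 1/(1 + 1/3) = 3/4 ≈ 0.7500.

e_ss = 0.7500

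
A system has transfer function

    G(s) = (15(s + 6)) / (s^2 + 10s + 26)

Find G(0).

G(0) = 45/13 ≈ 3.462

At s = 0 each factor (s + a) contributes a and each (s^2 + bs + c) contributes c.
G(0) = 15·(6) / ((26)) = 90/26 = 45/13.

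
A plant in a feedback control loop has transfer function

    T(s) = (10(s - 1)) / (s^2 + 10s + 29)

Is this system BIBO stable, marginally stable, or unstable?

The poles can be read from the denominator factors: s = -5 ± 2j.
Since all poles lie strictly in the left half-plane, the system is stable.

stable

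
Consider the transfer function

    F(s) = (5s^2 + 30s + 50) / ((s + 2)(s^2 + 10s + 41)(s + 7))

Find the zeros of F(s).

Set the numerator to zero: 5s^2 + 30s + 50 = 0, i.e. 5·(s^2 + 6s + 10) = 0.
Factoring: (s^2 + 6s + 10) = 0.

s = -3 + j, -3 - j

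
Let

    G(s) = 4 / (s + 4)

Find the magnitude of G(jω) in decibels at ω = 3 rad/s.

Substitute s = j3: numerator = 4, denominator = 4 + j3.
|G(j3)| = |4| / |4 + j3| = 4 / 5 = 0.8000.
In decibels: 20·log₁₀(0.8000) ≈ -1.94 dB.

|G(j3)|_dB ≈ -1.94 dB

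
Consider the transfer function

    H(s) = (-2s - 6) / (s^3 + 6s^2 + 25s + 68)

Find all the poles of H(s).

The poles are the roots of the denominator s^3 + 6s^2 + 25s + 68 = 0.
Trying s = -4: the polynomial evaluates to 0, so (s + 4) is a factor.
Dividing out leaves s^2 + 2s + 17 = 0.
The quadratic formula then gives s = -1 ± 4j.

s = -4, -1 + 4j, -1 - 4j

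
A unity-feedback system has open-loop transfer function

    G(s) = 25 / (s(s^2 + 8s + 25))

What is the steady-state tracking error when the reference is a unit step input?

G(s) has one pole at the origin.
This is a Type 1 system; for a step input the steady-state error is zero.

e_ss = 0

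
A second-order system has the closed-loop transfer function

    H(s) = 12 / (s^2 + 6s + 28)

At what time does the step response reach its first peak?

Comparing s^2 + 6s + 28 to s^2 + 2ζωₙs + ωₙ²: ωₙ = √28 ≈ 5.292 rad/s and ζ = 6/(2·√28) ≈ 0.5669.
ζωₙ = 6/2 = 3, so ω_d = ωₙ√(1−ζ²) = √(ωₙ² − (ζωₙ)²) = √(28 − 3²) = √19 ≈ 4.359 rad/s.
t_p = π/ω_d = π/4.359 ≈ 0.7207 s.

t_p ≈ 0.7207 s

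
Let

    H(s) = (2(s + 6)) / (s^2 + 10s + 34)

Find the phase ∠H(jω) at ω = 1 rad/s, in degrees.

∠H(j1) ≈ -7.396°

At s = j1: numerator = 12 + j2, denominator = 33 + j10.
∠H = ∠num − ∠den = 9.4623° − (16.858°) = -7.396°.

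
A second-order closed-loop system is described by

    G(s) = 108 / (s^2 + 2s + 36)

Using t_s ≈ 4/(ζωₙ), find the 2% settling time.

Comparing s^2 + 2s + 36 to s^2 + 2ζωₙs + ωₙ²: ωₙ = 6 rad/s and ζ = 2/(2·6) ≈ 0.1667.
ζωₙ = 2/2 = 1, so t_s ≈ 4/(ζωₙ) = 4/1 = 4 s.

t_s ≈ 4 s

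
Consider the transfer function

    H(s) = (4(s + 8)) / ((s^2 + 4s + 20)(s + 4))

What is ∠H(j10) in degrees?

∠H(j10) ≈ -170.3°

At s = j10: numerator = 32 + j40, denominator = -720 - j640.
∠H = ∠num − ∠den = 51.340° − (-138.37°) = 189.7°, which wraps to -170.3°.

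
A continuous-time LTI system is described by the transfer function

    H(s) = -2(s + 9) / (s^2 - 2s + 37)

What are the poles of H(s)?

s = 1 ± 6j

The poles are the roots of the denominator s^2 - 2s + 37 = 0.
Using the quadratic formula: s = (2 ± √(-144))/2 = 1 ± 6j.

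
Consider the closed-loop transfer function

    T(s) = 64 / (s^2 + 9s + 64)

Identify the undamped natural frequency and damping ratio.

Compare the denominator to the standard form s^2 + 2ζωₙs + ωₙ².
ωₙ² = 64, so ωₙ = 8 rad/s.
2ζωₙ = 9, so ζ = 9/(2·8) = 0.5625.

ωₙ = 8 rad/s, ζ = 0.5625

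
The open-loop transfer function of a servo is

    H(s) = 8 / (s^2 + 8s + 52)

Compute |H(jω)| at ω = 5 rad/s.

|H(j5)| ≈ 0.1658

Substitute s = j5: numerator = 8, denominator = 27 + j40.
|H(j5)| = |8| / |27 + j40| = 8 / 48.260 ≈ 0.1658.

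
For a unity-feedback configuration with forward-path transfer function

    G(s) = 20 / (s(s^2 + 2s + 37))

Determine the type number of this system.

Type 1

The denominator has 1 factor of s at the origin (free integrator), so this is a Type 1 system.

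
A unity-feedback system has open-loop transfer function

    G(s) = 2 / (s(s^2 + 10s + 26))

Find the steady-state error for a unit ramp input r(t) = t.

G(s) has one pole at the origin.
This is a Type 1 system. Kv = lim_{s→0} s·G(s) = 2/26 = 1/13.
e_ss = 1/Kv = 1/(1/13) = 13.

e_ss = 13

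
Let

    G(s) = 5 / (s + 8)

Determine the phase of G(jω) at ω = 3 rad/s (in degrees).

At s = j3: numerator = 5, denominator = 8 + j3.
∠G = ∠num − ∠den = 0° − (20.556°) = -20.56°.

∠G(j3) ≈ -20.56°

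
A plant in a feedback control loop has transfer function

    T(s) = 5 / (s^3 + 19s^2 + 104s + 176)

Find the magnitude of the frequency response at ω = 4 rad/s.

Substitute s = j4: numerator = 5, denominator = -128 + j352.
|T(j4)| = |5| / |-128 + j352| = 5 / 374.55 ≈ 0.01335.

|T(j4)| ≈ 0.01335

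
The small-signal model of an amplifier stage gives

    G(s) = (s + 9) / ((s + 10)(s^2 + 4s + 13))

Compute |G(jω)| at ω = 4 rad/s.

Substitute s = j4: numerator = 9 + j4, denominator = -94 + j148.
|G(j4)| = |9 + j4| / |-94 + j148| = 9.8489 / 175.33 ≈ 0.05617.

|G(j4)| ≈ 0.05617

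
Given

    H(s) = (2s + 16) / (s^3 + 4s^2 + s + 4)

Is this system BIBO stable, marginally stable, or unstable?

The denominator s^3 + 4s^2 + s + 4 factors as (s^2 + 1)(s + 4), giving poles at s = j, -j, -4.
Since the simple pole(s) at s = j, -j lie on the jω-axis with none in the right half-plane, the system is marginally stable.

marginally stable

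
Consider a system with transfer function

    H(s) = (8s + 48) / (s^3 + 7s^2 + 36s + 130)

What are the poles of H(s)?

The poles are the roots of the denominator s^3 + 7s^2 + 36s + 130 = 0.
Trying s = -5: the polynomial evaluates to 0, so (s + 5) is a factor.
Dividing out leaves s^2 + 2s + 26 = 0.
The quadratic formula then gives s = -1 ± 5j.

s = -1 ± 5j, -5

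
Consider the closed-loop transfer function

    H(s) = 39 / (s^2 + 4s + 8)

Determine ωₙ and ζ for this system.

Compare the denominator to the standard form s^2 + 2ζωₙs + ωₙ².
ωₙ² = 8, so ωₙ = √8 ≈ 2.828 rad/s.
2ζωₙ = 4, so ζ = 4/(2·√8) ≈ 0.7071.

ωₙ ≈ 2.828 rad/s, ζ ≈ 0.7071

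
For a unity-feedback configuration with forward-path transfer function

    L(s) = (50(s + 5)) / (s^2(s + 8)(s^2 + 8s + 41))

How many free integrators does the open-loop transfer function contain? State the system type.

Type 2

The denominator has 2 factors of s at the origin (free integrators), so this is a Type 2 system.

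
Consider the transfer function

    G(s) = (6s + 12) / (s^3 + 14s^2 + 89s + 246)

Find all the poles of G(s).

The poles are the roots of the denominator s^3 + 14s^2 + 89s + 246 = 0.
Trying s = -6: the polynomial evaluates to 0, so (s + 6) is a factor.
Dividing out leaves s^2 + 8s + 41 = 0.
The quadratic formula then gives s = -4 ± 5j.

s = -4 ± 5j, -6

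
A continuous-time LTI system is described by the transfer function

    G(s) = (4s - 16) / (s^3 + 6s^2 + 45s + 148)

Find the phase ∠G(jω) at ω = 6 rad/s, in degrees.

At s = j6: numerator = -16 + j24, denominator = -68 + j54.
∠G = ∠num − ∠den = 123.69° − (141.55°) = -17.86°.

∠G(j6) ≈ -17.86°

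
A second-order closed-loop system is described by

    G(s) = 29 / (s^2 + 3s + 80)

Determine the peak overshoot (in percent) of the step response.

%OS ≈ 58.6%

Comparing s^2 + 3s + 80 to s^2 + 2ζωₙs + ωₙ²: ωₙ = √80 ≈ 8.944 rad/s and ζ = 3/(2·√80) ≈ 0.1677.
%OS = 100·exp(−πζ/√(1−ζ²)) = 100·exp(−π·0.1677/√(1−0.1677²)) ≈ 58.6%.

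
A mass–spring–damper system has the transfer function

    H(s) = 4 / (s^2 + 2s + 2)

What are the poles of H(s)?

The poles are the roots of the denominator s^2 + 2s + 2 = 0.
Using the quadratic formula: s = (-2 ± √(-4))/2 = -1 ± 1j.

s = -1 ± j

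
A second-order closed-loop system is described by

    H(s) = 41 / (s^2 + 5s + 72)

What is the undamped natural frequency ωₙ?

Compare the denominator to the standard form s^2 + 2ζωₙs + ωₙ².
ωₙ² = 72, so ωₙ = √72 ≈ 8.485 rad/s.

ωₙ ≈ 8.485 rad/s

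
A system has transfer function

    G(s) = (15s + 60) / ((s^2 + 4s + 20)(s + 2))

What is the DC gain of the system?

G(0) = 3/2 ≈ 1.500

Set s = 0: G(0) = (60) / (40) = 3/2.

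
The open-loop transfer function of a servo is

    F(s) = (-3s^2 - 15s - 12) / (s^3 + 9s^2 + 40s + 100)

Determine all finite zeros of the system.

Set the numerator to zero: -3s^2 - 15s - 12 = 0, i.e. -3·(s^2 + 5s + 4) = 0.
Factoring: (s + 1)(s + 4) = 0.

s = -1, -4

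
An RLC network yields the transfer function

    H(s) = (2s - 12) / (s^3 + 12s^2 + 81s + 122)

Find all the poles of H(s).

The poles are the roots of the denominator s^3 + 12s^2 + 81s + 122 = 0.
Trying s = -2: the polynomial evaluates to 0, so (s + 2) is a factor.
Dividing out leaves s^2 + 10s + 61 = 0.
The quadratic formula then gives s = -5 ± 6j.

s = -5 ± 6j, -2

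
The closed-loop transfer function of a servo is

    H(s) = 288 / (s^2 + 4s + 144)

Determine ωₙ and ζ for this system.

Compare the denominator to the standard form s^2 + 2ζωₙs + ωₙ².
ωₙ² = 144, so ωₙ = 12 rad/s.
2ζωₙ = 4, so ζ = 4/(2·12) ≈ 0.1667.
With ζ = 0.1667 the response is underdamped.

ωₙ = 12 rad/s, ζ ≈ 0.1667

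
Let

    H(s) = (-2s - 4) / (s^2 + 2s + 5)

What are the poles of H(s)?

s = -1 ± 2j

The poles are the roots of the denominator s^2 + 2s + 5 = 0.
Using the quadratic formula: s = (-2 ± √(-16))/2 = -1 ± 2j.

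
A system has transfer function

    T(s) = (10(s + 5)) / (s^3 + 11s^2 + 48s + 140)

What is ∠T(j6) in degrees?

At s = j6: numerator = 50 + j60, denominator = -256 + j72.
∠T = ∠num − ∠den = 50.194° − (164.29°) = -114.1°.

∠T(j6) ≈ -114.1°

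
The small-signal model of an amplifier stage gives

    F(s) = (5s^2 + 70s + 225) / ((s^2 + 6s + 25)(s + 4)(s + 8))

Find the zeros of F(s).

s = -9, -5

Set the numerator to zero: 5s^2 + 70s + 225 = 0, i.e. 5·(s^2 + 14s + 45) = 0.
Factoring: (s + 9)(s + 5) = 0.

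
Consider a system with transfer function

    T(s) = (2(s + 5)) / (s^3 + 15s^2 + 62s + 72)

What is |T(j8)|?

Substitute s = j8: numerator = 10 + j16, denominator = -888 - j16.
|T(j8)| = |10 + j16| / |-888 - j16| = 18.868 / 888.14 ≈ 0.02124.

|T(j8)| ≈ 0.02124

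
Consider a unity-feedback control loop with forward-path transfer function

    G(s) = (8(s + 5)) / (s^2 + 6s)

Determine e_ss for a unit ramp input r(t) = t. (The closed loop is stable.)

G(s) has one pole at the origin.
This is a Type 1 system. Kv = lim_{s→0} s·G(s) = 40/6 = 20/3.
e_ss = 1/Kv = 1/(20/3) = 3/20 ≈ 0.1500.

e_ss = 0.1500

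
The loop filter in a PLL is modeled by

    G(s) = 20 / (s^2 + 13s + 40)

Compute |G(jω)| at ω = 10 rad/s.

Substitute s = j10: numerator = 20, denominator = -60 + j130.
|G(j10)| = |20| / |-60 + j130| = 20 / 143.18 ≈ 0.1397.

|G(j10)| ≈ 0.1397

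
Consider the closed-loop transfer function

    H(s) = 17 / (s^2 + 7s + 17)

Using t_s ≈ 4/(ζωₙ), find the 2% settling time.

t_s ≈ 1.143 s

Comparing s^2 + 7s + 17 to s^2 + 2ζωₙs + ωₙ²: ωₙ = √17 ≈ 4.123 rad/s and ζ = 7/(2·√17) ≈ 0.8489.
ζωₙ = 7/2 = 3.5, so t_s ≈ 4/(ζωₙ) = 4/3.5 ≈ 1.143 s.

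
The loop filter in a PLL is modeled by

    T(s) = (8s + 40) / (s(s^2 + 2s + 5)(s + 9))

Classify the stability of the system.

The poles can be read from the denominator factors: s = 0, -1 + 2j, -1 - 2j, -9.
Since the simple pole(s) at s = 0 lie on the jω-axis with none in the right half-plane, the system is marginally stable.

marginally stable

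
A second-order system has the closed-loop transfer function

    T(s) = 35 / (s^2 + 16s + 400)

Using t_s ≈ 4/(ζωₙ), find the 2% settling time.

t_s ≈ 0.5000 s

Comparing s^2 + 16s + 400 to s^2 + 2ζωₙs + ωₙ²: ωₙ = 20 rad/s and ζ = 16/(2·20) = 0.4.
ζωₙ = 16/2 = 8, so t_s ≈ 4/(ζωₙ) = 4/8 = 0.5000 s.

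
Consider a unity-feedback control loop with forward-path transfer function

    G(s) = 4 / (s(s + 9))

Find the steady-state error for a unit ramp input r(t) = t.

G(s) has one pole at the origin.
This is a Type 1 system. Kv = lim_{s→0} s·G(s) = 4/9.
e_ss = 1/Kv = 1/(4/9) = 9/4 ≈ 2.250.

e_ss = 2.250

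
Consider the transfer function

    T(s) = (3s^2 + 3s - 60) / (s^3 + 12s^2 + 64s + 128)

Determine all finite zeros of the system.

s = -5, 4

Set the numerator to zero: 3s^2 + 3s - 60 = 0, i.e. 3·(s^2 + s - 20) = 0.
Factoring: (s + 5)(s - 4) = 0.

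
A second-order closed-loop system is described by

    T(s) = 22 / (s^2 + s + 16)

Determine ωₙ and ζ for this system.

ωₙ = 4 rad/s, ζ = 0.125

Compare the denominator to the standard form s^2 + 2ζωₙs + ωₙ².
ωₙ² = 16, so ωₙ = 4 rad/s.
2ζωₙ = 1, so ζ = 1/(2·4) = 0.125.
With ζ = 0.125 the response is underdamped.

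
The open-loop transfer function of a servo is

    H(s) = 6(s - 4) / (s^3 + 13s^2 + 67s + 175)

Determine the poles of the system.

The poles are the roots of the denominator s^3 + 13s^2 + 67s + 175 = 0.
Trying s = -7: the polynomial evaluates to 0, so (s + 7) is a factor.
Dividing out leaves s^2 + 6s + 25 = 0.
The quadratic formula then gives s = -3 ± 4j.

s = -7, -3 ± 4j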